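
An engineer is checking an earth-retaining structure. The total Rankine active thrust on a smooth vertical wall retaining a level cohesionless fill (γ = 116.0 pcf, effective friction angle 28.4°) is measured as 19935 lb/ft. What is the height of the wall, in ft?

31.1 ft

K_a = 0.3554. P_a = ½ K_a γ H² ⇒ H = √(2P_a/(K_a γ)).
H = √(2×19935/(0.3554×116.0)) = 31.10 ft.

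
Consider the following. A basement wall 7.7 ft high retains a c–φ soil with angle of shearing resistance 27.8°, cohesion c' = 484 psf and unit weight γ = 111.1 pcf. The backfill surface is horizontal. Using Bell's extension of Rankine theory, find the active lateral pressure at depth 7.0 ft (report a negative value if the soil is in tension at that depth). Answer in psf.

-301 psf

K_a = (1 − sin φ)/(1 + sin φ) = 0.3639.
σ_a = K_a γ z − 2c√K_a = 0.3639×111.1×7.0 − 2×484×0.6032 = -300.9 psf.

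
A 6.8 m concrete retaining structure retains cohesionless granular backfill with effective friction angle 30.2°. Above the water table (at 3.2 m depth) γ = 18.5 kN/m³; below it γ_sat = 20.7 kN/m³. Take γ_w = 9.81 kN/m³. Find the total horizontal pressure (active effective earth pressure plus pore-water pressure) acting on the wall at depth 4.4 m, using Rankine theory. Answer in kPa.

35.7 kPa

K_a = (1 − sin φ)/(1 + sin φ) = 0.3307.
γ' = 20.7 − 9.81 = 10.89 kN/m³.
Effective vertical stress at 4.4 m: σ'_v = 18.5×3.2 + 10.89×1.20 = 72.27 kPa.
σ'_h = K_a σ'_v = 0.3307 × 72.27 = 23.90 kPa; u = γ_w × 1.20 = 11.77 kPa.
Total σ_h = 23.90 + 11.77 = 35.67 kPa.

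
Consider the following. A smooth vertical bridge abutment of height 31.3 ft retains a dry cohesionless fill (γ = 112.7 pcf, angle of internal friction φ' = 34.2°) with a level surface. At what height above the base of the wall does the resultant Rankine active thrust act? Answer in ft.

K_a = 0.2803.
The pressure distribution is triangular, so the resultant acts at H/3 above the base = 31.3/3 = 10.43 ft.

10.4 ft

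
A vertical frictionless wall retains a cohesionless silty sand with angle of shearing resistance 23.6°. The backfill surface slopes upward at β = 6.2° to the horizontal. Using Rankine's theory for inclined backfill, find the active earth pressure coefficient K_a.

K_a = cos β · (cos β − √(cos²β − cos²φ)) / (cos β + √(cos²β − cos²φ)).
cos β = 0.9942, cos φ = 0.9164, √(cos²β − cos²φ) = 0.3855.
K_a = 0.9942 × (0.9942 − 0.3855)/(0.9942 + 0.3855) = 0.4386.

0.439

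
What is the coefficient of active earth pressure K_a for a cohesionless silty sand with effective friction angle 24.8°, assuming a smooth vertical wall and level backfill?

0.409

K_a = tan²(45° − φ/2) = tan²(32.60°) = 0.4090.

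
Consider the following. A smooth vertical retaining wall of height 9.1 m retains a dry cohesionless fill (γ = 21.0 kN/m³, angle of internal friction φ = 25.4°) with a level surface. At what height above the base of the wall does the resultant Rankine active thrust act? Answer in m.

3.03 m

K_a = 0.3996.
The pressure distribution is triangular, so the resultant acts at H/3 above the base = 9.1/3 = 3.033 m.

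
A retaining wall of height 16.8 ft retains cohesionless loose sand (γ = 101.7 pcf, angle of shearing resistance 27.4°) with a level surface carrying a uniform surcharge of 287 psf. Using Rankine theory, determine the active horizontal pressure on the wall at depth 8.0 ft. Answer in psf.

407 psf

K_a = (1 − sin φ)/(1 + sin φ) = 0.3697.
σ_v = γz + q = 101.7 × 8.0 + 287 = 1101 psf.
σ_h = K_a σ_v = 0.3697 × 1101 = 406.9 psf.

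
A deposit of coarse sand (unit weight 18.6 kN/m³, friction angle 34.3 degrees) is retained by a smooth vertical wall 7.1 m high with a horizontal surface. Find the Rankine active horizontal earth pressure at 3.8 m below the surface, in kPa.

K_a = (1 − sin φ)/(1 + sin φ) = 0.2792.
σ_h = K_a γ z = 0.2792 × 18.6 × 3.8 = 19.73 kPa.

19.7 kPa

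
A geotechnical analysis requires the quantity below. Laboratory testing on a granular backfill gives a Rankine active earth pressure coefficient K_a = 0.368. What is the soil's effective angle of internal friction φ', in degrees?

27.5°

K_a = tan²(45° − φ/2) ⇒ 45° − φ/2 = arctan(√0.368) = 31.24°.
φ = 2(45° − 31.24°) = 27.52°.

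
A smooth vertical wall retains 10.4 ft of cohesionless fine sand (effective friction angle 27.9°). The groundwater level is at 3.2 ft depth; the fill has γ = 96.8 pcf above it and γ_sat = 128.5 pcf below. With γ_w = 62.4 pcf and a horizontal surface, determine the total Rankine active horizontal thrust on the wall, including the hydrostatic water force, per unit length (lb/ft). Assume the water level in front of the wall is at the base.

3230 lb/ft

K_a = tan²(45° − φ/2) = 0.3625.
γ' = 128.5 − 62.4 = 66.10 pcf. Depth below WT = 7.2 ft.
σ'_h at WT = K_a γ d_w = 112.3 psf; at base = 112.3 + K_a γ' × 7.2 = 284.8 psf.
P₁ (0–3.2 ft) = ½×112.3×3.2 = 179.6. P₂ (3.2–10.4 ft) = ½(112.3+284.8)×7.2 = 1429.
P_w = ½ γ_w h₂² = 0.5×62.4×7.2² = 1617. Total = 179.6+1429+1617 = 3226 lb/ft.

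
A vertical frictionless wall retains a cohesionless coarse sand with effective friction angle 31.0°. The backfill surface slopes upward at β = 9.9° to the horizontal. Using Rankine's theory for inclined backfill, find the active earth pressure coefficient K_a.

0.335

K_a = cos β · (cos β − √(cos²β − cos²φ)) / (cos β + √(cos²β − cos²φ)).
cos β = 0.9851, cos φ = 0.8572, √(cos²β − cos²φ) = 0.4855.
K_a = 0.9851 × (0.9851 − 0.4855)/(0.9851 + 0.4855) = 0.3347.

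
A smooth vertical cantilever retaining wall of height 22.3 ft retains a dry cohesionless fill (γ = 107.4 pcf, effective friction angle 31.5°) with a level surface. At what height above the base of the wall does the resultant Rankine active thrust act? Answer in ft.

K_a = 0.3136.
The pressure distribution is triangular, so the resultant acts at H/3 above the base = 22.3/3 = 7.433 ft.

7.43 ft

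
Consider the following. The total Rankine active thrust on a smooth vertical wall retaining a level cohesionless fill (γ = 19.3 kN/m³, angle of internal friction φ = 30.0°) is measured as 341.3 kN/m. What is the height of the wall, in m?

K_a = 0.3333. P_a = ½ K_a γ H² ⇒ H = √(2P_a/(K_a γ)).
H = √(2×341.3/(0.3333×19.3)) = 10.30 m.

10.3 m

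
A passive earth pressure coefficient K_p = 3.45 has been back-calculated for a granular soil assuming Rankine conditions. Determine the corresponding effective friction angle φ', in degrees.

K_p = (1+sin φ)/(1−sin φ) ⇒ sin φ = (K_p − 1)/(K_p + 1) = 0.5506.
φ = arcsin(0.5506) = 33.41°.

33.4°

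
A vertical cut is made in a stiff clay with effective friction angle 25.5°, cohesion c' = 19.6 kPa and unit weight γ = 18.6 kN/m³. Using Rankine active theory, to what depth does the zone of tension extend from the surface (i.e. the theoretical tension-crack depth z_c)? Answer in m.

3.34 m

K_a = tan²(45° − 25.5°/2) = 0.3981; √K_a = 0.6310.
The active pressure is zero where K_a γ z = 2c√K_a, so z_c = 2c/(γ√K_a) = 2×19.6/(18.6×0.6310) = 3.340 m.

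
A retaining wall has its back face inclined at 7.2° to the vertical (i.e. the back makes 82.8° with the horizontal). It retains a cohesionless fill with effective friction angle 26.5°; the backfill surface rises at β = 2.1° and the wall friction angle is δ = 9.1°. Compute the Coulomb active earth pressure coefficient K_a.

0.418

K_a = sin²(α+φ) / [sin²α · sin(α−δ) · (1 + √{sin(φ+δ)sin(φ−β) / (sin(α−δ)sin(α+β))})²].
With α = 82.8°, φ = 26.5°, δ = 9.1°, β = 2.1°: K_a = 0.4182.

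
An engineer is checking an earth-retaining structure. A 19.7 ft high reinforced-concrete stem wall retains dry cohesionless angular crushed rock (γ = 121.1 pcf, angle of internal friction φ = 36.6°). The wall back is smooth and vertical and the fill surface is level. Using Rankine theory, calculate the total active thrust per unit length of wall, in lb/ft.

5940 lb/ft

K_a = tan²(45° − φ/2) = 0.2530.
P_a = ½ K_a γ H² = 0.5 × 0.2530 × 121.1 × 19.7² = 5944 lb/ft.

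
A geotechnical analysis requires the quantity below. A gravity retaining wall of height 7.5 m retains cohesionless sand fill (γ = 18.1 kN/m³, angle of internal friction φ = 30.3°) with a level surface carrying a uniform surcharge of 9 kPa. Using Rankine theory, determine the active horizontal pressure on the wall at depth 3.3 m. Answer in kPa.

22.6 kPa

K_a = (1 − sin φ)/(1 + sin φ) = 0.3293.
σ_v = γz + q = 18.1 × 3.3 + 9 = 68.73 kPa.
σ_h = K_a σ_v = 0.3293 × 68.73 = 22.63 kPa.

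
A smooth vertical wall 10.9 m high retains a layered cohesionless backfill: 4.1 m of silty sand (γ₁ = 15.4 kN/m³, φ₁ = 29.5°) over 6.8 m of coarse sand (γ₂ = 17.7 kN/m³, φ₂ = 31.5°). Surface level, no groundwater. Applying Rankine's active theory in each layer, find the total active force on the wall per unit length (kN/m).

K_a1 = tan²(45°−29.5°/2) = 0.3401; K_a2 = tan²(45°−31.5°/2) = 0.3136.
Layer 1: σ at base = K_a1 γ₁ h₁ = 21.47 kPa; P₁ = ½×21.47×4.1 = 44.02.
Layer 2: σ_v at top = γ₁h₁ = 63.14; σ_h top = K_a2×63.14 = 19.80; σ_h base = K_a2×(63.14+17.7×6.8) = 57.55.
P₂ = ½(19.80+57.55)×6.8 = 263.0. Total P_a = 44.02+263.0 = 307.0 kN/m.

307 kN/m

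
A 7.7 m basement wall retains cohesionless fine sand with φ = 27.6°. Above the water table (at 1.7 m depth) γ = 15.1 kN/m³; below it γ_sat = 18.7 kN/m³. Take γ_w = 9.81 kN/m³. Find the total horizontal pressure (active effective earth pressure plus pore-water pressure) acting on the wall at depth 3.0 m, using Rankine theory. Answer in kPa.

K_a = (1 − sin φ)/(1 + sin φ) = 0.3668.
γ' = 18.7 − 9.81 = 8.890 kN/m³.
Effective vertical stress at 3.0 m: σ'_v = 15.1×1.7 + 8.890×1.30 = 37.23 kPa.
σ'_h = K_a σ'_v = 0.3668 × 37.23 = 13.65 kPa; u = γ_w × 1.30 = 12.75 kPa.
Total σ_h = 13.65 + 12.75 = 26.41 kPa.

26.4 kPa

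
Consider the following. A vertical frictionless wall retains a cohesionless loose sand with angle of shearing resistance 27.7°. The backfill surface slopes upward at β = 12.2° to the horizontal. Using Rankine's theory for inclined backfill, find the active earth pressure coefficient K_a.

K_a = cos β · (cos β − √(cos²β − cos²φ)) / (cos β + √(cos²β − cos²φ)).
cos β = 0.9774, cos φ = 0.8854, √(cos²β − cos²φ) = 0.4140.
K_a = 0.9774 × (0.9774 − 0.4140)/(0.9774 + 0.4140) = 0.3957.

0.396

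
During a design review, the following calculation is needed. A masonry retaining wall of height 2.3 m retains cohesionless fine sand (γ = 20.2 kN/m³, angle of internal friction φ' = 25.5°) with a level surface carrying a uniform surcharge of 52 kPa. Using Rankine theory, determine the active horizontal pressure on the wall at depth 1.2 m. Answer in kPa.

30.4 kPa

K_a = (1 − sin φ)/(1 + sin φ) = 0.3981.
σ_v = γz + q = 20.2 × 1.2 + 52 = 76.24 kPa.
σ_h = K_a σ_v = 0.3981 × 76.24 = 30.35 kPa.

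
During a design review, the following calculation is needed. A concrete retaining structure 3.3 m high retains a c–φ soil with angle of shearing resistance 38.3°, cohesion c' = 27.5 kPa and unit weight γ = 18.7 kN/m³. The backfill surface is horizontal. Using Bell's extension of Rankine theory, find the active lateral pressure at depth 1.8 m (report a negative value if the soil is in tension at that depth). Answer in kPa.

K_a = (1 − sin φ)/(1 + sin φ) = 0.2347.
σ_a = K_a γ z − 2c√K_a = 0.2347×18.7×1.8 − 2×27.5×0.4845 = -18.75 kPa.

-18.7 kPa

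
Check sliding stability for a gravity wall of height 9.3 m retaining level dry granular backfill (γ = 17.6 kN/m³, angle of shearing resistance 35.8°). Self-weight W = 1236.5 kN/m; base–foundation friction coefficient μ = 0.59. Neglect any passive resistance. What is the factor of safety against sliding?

K_a = tan²(45° − 35.8°/2) = 0.2619.
P_a = ½K_aγH² = 0.5×0.2619×17.6×9.3² = 199.3 kN/m, acting at H/3 = 3.100 m above the base.
FS_sliding = μW / P_a = 0.59×1236.5 / 199.3 = 3.660.

3.66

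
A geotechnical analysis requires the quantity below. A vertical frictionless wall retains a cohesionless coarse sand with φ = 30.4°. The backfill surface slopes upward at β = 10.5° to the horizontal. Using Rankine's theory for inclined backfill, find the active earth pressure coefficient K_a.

0.345

K_a = cos β · (cos β − √(cos²β − cos²φ)) / (cos β + √(cos²β − cos²φ)).
cos β = 0.9833, cos φ = 0.8625, √(cos²β − cos²φ) = 0.4721.
K_a = 0.9833 × (0.9833 − 0.4721)/(0.9833 + 0.4721) = 0.3454.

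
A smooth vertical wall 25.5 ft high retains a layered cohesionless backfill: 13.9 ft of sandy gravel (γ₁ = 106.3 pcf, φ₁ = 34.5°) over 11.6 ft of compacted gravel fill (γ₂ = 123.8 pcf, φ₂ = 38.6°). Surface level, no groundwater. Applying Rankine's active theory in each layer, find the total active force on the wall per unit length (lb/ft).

8740 lb/ft

K_a1 = tan²(45°−34.5°/2) = 0.2768; K_a2 = tan²(45°−38.6°/2) = 0.2316.
Layer 1: σ at base = K_a1 γ₁ h₁ = 409.0 psf; P₁ = ½×409.0×13.9 = 2843.
Layer 2: σ_v at top = γ₁h₁ = 1478; σ_h top = K_a2×1478 = 342.2; σ_h base = K_a2×(1478+123.8×11.6) = 674.9.
P₂ = ½(342.2+674.9)×11.6 = 5899. Total P_a = 2843+5899 = 8742 lb/ft.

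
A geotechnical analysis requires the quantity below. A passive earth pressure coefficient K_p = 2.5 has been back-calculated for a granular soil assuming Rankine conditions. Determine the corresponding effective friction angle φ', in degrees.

25.4°

K_p = (1+sin φ)/(1−sin φ) ⇒ sin φ = (K_p − 1)/(K_p + 1) = 0.4286.
φ = arcsin(0.4286) = 25.38°.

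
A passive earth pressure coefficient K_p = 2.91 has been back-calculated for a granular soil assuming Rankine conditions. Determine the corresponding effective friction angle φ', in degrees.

K_p = (1+sin φ)/(1−sin φ) ⇒ sin φ = (K_p − 1)/(K_p + 1) = 0.4885.
φ = arcsin(0.4885) = 29.24°.

29.2°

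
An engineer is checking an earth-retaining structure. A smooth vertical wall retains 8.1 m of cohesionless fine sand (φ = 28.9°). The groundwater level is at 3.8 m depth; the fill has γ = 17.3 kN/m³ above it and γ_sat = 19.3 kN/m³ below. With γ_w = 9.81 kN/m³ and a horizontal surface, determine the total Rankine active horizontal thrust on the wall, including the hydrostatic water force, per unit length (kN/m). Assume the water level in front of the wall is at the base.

K_a = tan²(45° − φ/2) = 0.3484.
γ' = 19.3 − 9.81 = 9.490 kN/m³. Depth below WT = 4.3 m.
σ'_h at WT = K_a γ d_w = 22.90 kPa; at base = 22.90 + K_a γ' × 4.3 = 37.12 kPa.
P₁ (0–3.8 m) = ½×22.90×3.8 = 43.51. P₂ (3.8–8.1 m) = ½(22.90+37.12)×4.3 = 129.0.
P_w = ½ γ_w h₂² = 0.5×9.81×4.3² = 90.69. Total = 43.51+129.0+90.69 = 263.2 kN/m.

263 kN/m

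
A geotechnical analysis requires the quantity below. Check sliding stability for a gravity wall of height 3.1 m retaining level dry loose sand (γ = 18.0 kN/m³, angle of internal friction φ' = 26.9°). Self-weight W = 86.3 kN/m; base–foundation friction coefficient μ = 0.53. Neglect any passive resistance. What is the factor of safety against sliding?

1.40

K_a = tan²(45° − 26.9°/2) = 0.3770.
P_a = ½K_aγH² = 0.5×0.3770×18.0×3.1² = 32.61 kN/m, acting at H/3 = 1.033 m above the base.
FS_sliding = μW / P_a = 0.53×86.3 / 32.61 = 1.403.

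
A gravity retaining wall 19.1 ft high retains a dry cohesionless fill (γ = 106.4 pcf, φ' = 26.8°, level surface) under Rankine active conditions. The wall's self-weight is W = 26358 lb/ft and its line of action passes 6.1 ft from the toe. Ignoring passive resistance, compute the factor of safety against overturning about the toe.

3.44

K_a = tan²(45° − 26.8°/2) = 0.3785.
P_a = ½K_aγH² = 0.5×0.3785×106.4×19.1² = 7345 lb/ft, acting at H/3 = 6.367 ft above the base.
Overturning moment M_o = P_a × H/3 = 7345 × 6.367 = 46770.
Resisting moment M_r = W × 6.1 = 26358 × 6.1 = 160800.
FS_overturning = M_r/M_o = 160800/46770 = 3.438.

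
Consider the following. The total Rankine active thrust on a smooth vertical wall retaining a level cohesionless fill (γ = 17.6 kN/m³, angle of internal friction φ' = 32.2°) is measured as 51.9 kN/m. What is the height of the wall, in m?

K_a = 0.3047. P_a = ½ K_a γ H² ⇒ H = √(2P_a/(K_a γ)).
H = √(2×51.9/(0.3047×17.6)) = 4.399 m.

4.40 m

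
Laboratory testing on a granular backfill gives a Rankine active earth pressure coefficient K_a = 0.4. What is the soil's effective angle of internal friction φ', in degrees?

25.4°

K_a = tan²(45° − φ/2) ⇒ 45° − φ/2 = arctan(√0.4) = 32.31°.
φ = 2(45° − 32.31°) = 25.38°.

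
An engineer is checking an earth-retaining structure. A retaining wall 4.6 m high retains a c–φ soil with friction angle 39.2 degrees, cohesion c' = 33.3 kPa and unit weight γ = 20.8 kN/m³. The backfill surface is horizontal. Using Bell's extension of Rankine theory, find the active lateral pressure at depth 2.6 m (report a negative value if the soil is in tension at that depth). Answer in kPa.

-19.4 kPa

K_a = (1 − sin φ)/(1 + sin φ) = 0.2255.
σ_a = K_a γ z − 2c√K_a = 0.2255×20.8×2.6 − 2×33.3×0.4748 = -19.43 kPa.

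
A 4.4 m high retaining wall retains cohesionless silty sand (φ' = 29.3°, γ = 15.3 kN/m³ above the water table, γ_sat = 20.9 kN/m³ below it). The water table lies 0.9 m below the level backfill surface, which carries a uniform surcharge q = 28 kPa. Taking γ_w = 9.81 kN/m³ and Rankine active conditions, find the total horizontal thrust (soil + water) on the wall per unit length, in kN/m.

K_a = tan²(45° − φ/2) = 0.3428.
γ' = 20.9 − 9.81 = 11.09 kN/m³. h₂ = H − d_w = 3.5 m.
σ'_h: at surface K_a·q = 9.599; at WT K_a(q+γd_w) = 14.32; at base K_a(q+γd_w+γ'h₂) = 27.63 kPa.
P₁ = ½(9.599+14.32)×0.9 = 10.76; P₂ = ½(14.32+27.63)×3.5 = 73.41; P_w = ½γ_w h₂² = 60.09.
Total = 10.76+73.41+60.09 = 144.3 kN/m.

144 kN/m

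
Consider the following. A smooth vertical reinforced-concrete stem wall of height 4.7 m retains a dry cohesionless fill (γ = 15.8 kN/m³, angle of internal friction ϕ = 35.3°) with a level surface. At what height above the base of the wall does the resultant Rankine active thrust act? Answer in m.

K_a = 0.2675.
The pressure distribution is triangular, so the resultant acts at H/3 above the base = 4.7/3 = 1.567 m.

1.57 m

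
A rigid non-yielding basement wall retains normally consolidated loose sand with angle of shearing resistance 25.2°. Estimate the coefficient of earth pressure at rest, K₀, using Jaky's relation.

0.574

K₀ = 1 − sin φ' = 1 − sin 25.2° = 0.5742.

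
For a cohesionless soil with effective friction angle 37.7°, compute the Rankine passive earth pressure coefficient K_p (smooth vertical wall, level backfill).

K_p = (1 + sin φ)/(1 − sin φ) = tan²(45° + 37.7°/2) = 4.148.

4.15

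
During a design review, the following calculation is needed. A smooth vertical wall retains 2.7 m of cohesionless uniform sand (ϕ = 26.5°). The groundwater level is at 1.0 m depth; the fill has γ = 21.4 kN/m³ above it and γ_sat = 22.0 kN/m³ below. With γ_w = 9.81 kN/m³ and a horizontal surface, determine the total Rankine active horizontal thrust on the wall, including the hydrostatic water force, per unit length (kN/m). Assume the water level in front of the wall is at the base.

K_a = tan²(45° − φ/2) = 0.3829.
γ' = 22.0 − 9.81 = 12.19 kN/m³. Depth below WT = 1.7 m.
σ'_h at WT = K_a γ d_w = 8.195 kPa; at base = 8.195 + K_a γ' × 1.7 = 16.13 kPa.
P₁ (0–1.0 m) = ½×8.195×1.0 = 4.097. P₂ (1.0–2.7 m) = ½(8.195+16.13)×1.7 = 20.68.
P_w = ½ γ_w h₂² = 0.5×9.81×1.7² = 14.18. Total = 4.097+20.68+14.18 = 38.95 kN/m.

38.9 kN/m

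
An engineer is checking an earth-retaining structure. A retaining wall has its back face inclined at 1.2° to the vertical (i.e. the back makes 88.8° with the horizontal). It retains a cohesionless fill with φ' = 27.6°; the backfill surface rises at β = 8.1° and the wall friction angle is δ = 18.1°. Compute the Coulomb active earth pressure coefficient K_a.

0.375

K_a = sin²(α+φ) / [sin²α · sin(α−δ) · (1 + √{sin(φ+δ)sin(φ−β) / (sin(α−δ)sin(α+β))})²].
With α = 88.8°, φ = 27.6°, δ = 18.1°, β = 8.1°: K_a = 0.3755.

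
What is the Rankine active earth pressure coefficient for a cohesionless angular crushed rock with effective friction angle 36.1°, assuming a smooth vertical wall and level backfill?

K_a = tan²(45° − φ/2) = tan²(26.95°) = 0.2585.

0.258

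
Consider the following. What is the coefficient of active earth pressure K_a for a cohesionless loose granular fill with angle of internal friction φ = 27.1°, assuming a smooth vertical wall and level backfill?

K_a = tan²(45° − φ/2) = tan²(31.45°) = 0.3741.

0.374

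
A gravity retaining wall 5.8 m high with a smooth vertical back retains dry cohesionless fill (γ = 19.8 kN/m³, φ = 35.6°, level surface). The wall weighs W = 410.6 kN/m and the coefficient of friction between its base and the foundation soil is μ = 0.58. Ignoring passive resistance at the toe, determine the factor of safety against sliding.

K_a = tan²(45° − 35.6°/2) = 0.2641.
P_a = ½K_aγH² = 0.5×0.2641×19.8×5.8² = 87.96 kN/m, acting at H/3 = 1.933 m above the base.
FS_sliding = μW / P_a = 0.58×410.6 / 87.96 = 2.707.

2.71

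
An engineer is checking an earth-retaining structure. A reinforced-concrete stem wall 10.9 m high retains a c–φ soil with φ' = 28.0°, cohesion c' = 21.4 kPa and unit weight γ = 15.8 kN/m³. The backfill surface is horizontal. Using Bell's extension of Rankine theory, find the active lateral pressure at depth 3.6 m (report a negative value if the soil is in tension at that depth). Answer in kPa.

K_a = (1 − sin φ)/(1 + sin φ) = 0.3610.
σ_a = K_a γ z − 2c√K_a = 0.3610×15.8×3.6 − 2×21.4×0.6009 = -5.181 kPa.

-5.18 kPa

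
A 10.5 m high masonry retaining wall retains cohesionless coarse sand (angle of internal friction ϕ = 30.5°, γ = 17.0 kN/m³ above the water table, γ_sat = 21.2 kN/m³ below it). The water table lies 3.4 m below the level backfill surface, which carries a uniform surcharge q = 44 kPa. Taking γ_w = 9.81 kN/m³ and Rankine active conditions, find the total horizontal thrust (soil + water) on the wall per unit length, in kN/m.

658 kN/m

K_a = tan²(45° − φ/2) = 0.3267.
γ' = 21.2 − 9.81 = 11.39 kN/m³. h₂ = H − d_w = 7.1 m.
σ'_h: at surface K_a·q = 14.37; at WT K_a(q+γd_w) = 33.25; at base K_a(q+γd_w+γ'h₂) = 59.67 kPa.
P₁ = ½(14.37+33.25)×3.4 = 80.97; P₂ = ½(33.25+59.67)×7.1 = 329.9; P_w = ½γ_w h₂² = 247.3.
Total = 80.97+329.9+247.3 = 658.1 kN/m.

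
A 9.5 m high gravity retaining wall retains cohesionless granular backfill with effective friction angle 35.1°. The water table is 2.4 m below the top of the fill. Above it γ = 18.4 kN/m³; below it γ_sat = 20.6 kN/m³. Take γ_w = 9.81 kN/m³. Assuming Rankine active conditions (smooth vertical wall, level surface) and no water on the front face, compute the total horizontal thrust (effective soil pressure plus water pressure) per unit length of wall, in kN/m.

420 kN/m

K_a = tan²(45° − φ/2) = 0.2698.
γ' = 20.6 − 9.81 = 10.79 kN/m³. Depth below WT = 7.1 m.
σ'_h at WT = K_a γ d_w = 11.92 kPa; at base = 11.92 + K_a γ' × 7.1 = 32.59 kPa.
P₁ (0–2.4 m) = ½×11.92×2.4 = 14.30. P₂ (2.4–9.5 m) = ½(11.92+32.59)×7.1 = 158.0.
P_w = ½ γ_w h₂² = 0.5×9.81×7.1² = 247.3. Total = 14.30+158.0+247.3 = 419.5 kN/m.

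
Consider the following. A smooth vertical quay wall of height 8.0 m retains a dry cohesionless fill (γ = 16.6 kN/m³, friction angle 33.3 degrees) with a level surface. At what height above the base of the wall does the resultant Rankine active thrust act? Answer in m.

2.67 m

K_a = 0.2911.
The pressure distribution is triangular, so the resultant acts at H/3 above the base = 8.0/3 = 2.667 m.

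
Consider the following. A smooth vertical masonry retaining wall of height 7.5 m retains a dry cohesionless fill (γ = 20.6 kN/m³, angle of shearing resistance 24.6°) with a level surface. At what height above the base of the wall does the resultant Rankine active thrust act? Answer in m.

2.50 m

K_a = 0.4121.
The pressure distribution is triangular, so the resultant acts at H/3 above the base = 7.5/3 = 2.500 m.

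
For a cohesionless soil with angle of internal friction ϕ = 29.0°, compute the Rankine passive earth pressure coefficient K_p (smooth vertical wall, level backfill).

2.88

K_p = (1 + sin φ)/(1 − sin φ) = tan²(45° + 29.0°/2) = 2.882.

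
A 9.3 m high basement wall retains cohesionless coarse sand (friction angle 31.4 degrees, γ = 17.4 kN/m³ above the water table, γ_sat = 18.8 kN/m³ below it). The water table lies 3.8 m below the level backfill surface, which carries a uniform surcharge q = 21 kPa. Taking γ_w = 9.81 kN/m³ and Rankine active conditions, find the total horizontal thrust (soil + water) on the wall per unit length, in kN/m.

K_a = tan²(45° − φ/2) = 0.3149.
γ' = 18.8 − 9.81 = 8.990 kN/m³. h₂ = H − d_w = 5.5 m.
σ'_h: at surface K_a·q = 6.613; at WT K_a(q+γd_w) = 27.44; at base K_a(q+γd_w+γ'h₂) = 43.01 kPa.
P₁ = ½(6.613+27.44)×3.8 = 64.69; P₂ = ½(27.44+43.01)×5.5 = 193.7; P_w = ½γ_w h₂² = 148.4.
Total = 64.69+193.7+148.4 = 406.8 kN/m.

407 kN/m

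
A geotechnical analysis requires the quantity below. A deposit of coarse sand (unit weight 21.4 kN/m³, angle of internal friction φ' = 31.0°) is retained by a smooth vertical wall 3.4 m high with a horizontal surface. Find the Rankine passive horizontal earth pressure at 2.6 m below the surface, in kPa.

174 kPa

K_p = (1 + sin φ)/(1 − sin φ) = 3.124.
σ_h = K_p γ z = 3.124 × 21.4 × 2.6 = 173.8 kPa.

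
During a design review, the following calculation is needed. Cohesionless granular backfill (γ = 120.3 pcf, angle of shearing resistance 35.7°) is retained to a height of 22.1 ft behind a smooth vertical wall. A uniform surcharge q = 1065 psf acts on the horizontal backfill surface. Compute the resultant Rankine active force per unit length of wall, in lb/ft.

K_a = tan²(45° − φ/2) = 0.2630.
Soil triangle: ½ K_a γ H² = 0.5×0.2630×120.3×22.1² = 7726 lb/ft.
Surcharge rectangle: K_a q H = 0.2630×1065×22.1 = 6190 lb/ft.
Total = 7726 + 6190 = 13920 lb/ft.

13900 lb/ft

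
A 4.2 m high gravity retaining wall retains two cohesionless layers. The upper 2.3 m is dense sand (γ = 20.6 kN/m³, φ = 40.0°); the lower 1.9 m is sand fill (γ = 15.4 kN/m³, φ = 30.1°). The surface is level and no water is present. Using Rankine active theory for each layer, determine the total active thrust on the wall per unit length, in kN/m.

K_a1 = tan²(45°−40.0°/2) = 0.2174; K_a2 = tan²(45°−30.1°/2) = 0.3320.
Layer 1: σ at base = K_a1 γ₁ h₁ = 10.30 kPa; P₁ = ½×10.30×2.3 = 11.85.
Layer 2: σ_v at top = γ₁h₁ = 47.38; σ_h top = K_a2×47.38 = 15.73; σ_h base = K_a2×(47.38+15.4×1.9) = 25.44.
P₂ = ½(15.73+25.44)×1.9 = 39.11. Total P_a = 11.85+39.11 = 50.96 kN/m.

51.0 kN/m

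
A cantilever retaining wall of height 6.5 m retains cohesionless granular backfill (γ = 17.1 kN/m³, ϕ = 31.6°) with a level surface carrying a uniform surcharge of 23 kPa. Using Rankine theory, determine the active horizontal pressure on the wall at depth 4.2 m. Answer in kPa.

29.6 kPa

K_a = (1 − sin φ)/(1 + sin φ) = 0.3123.
σ_v = γz + q = 17.1 × 4.2 + 23 = 94.82 kPa.
σ_h = K_a σ_v = 0.3123 × 94.82 = 29.62 kPa.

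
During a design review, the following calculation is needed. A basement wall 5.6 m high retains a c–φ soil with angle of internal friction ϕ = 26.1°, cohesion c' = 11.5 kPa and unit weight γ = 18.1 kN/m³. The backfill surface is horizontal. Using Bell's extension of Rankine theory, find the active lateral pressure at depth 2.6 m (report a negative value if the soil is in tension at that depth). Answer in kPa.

3.96 kPa

K_a = (1 − sin φ)/(1 + sin φ) = 0.3889.
σ_a = K_a γ z − 2c√K_a = 0.3889×18.1×2.6 − 2×11.5×0.6237 = 3.960 kPa.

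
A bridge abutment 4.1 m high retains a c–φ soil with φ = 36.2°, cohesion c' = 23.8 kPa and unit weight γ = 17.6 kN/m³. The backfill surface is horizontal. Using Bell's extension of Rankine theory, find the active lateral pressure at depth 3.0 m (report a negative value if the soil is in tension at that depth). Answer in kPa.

-10.6 kPa

K_a = (1 − sin φ)/(1 + sin φ) = 0.2574.
σ_a = K_a γ z − 2c√K_a = 0.2574×17.6×3.0 − 2×23.8×0.5073 = -10.56 kPa.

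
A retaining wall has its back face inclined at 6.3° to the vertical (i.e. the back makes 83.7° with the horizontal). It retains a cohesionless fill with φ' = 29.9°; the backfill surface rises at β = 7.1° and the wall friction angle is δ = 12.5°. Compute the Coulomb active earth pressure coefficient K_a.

K_a = sin²(α+φ) / [sin²α · sin(α−δ) · (1 + √{sin(φ+δ)sin(φ−β) / (sin(α−δ)sin(α+β))})²].
With α = 83.7°, φ = 29.9°, δ = 12.5°, β = 7.1°: K_a = 0.3859.

0.386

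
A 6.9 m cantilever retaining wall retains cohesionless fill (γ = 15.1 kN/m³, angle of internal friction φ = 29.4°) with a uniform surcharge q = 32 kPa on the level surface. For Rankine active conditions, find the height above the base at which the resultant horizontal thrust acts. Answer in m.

K_a = 0.3415.
Triangular part P₁ = ½K_aγH² = 122.7 at H/3 = 2.300 m; rectangular part P₂ = K_a q H = 75.40 at H/2 = 3.450 m.
ȳ = (P₁·2.300 + P₂·3.450)/(P₁+P₂) = 2.738 m.

2.74 m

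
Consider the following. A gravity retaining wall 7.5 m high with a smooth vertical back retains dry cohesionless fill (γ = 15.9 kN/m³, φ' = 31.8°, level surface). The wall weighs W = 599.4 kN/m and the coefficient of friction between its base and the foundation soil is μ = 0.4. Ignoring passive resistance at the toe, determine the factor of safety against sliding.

K_a = tan²(45° − 31.8°/2) = 0.3098.
P_a = ½K_aγH² = 0.5×0.3098×15.9×7.5² = 138.5 kN/m, acting at H/3 = 2.500 m above the base.
FS_sliding = μW / P_a = 0.4×599.4 / 138.5 = 1.731.

1.73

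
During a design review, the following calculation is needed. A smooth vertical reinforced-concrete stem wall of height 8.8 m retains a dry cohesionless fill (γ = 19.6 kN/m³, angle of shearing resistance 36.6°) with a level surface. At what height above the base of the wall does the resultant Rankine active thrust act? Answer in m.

2.93 m

K_a = 0.2530.
The pressure distribution is triangular, so the resultant acts at H/3 above the base = 8.8/3 = 2.933 m.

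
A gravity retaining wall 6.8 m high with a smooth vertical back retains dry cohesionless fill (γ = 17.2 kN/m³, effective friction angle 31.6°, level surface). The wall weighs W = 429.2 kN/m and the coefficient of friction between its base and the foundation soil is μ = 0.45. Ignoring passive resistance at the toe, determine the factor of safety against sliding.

K_a = tan²(45° − 31.6°/2) = 0.3123.
P_a = ½K_aγH² = 0.5×0.3123×17.2×6.8² = 124.2 kN/m, acting at H/3 = 2.267 m above the base.
FS_sliding = μW / P_a = 0.45×429.2 / 124.2 = 1.555.

1.55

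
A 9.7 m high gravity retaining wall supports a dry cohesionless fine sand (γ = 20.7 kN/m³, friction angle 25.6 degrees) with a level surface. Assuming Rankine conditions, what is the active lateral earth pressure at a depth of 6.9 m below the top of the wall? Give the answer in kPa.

K_a = (1 − sin φ)/(1 + sin φ) = 0.3966.
σ_h = K_a γ z = 0.3966 × 20.7 × 6.9 = 56.64 kPa.

56.6 kPa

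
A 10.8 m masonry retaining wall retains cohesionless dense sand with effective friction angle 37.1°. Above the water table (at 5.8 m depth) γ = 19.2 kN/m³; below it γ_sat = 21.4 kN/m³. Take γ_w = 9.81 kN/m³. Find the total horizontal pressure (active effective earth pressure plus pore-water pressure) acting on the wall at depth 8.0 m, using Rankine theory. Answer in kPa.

K_a = (1 − sin φ)/(1 + sin φ) = 0.2475.
γ' = 21.4 − 9.81 = 11.59 kN/m³.
Effective vertical stress at 8.0 m: σ'_v = 19.2×5.8 + 11.59×2.20 = 136.9 kPa.
σ'_h = K_a σ'_v = 0.2475 × 136.9 = 33.87 kPa; u = γ_w × 2.20 = 21.58 kPa.
Total σ_h = 33.87 + 21.58 = 55.45 kPa.

55.5 kPa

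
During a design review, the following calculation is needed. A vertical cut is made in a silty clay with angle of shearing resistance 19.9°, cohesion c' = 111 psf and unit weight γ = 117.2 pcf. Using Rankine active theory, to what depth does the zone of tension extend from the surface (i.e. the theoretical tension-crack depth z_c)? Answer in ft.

K_a = tan²(45° − 19.9°/2) = 0.4921; √K_a = 0.7015.
The active pressure is zero where K_a γ z = 2c√K_a, so z_c = 2c/(γ√K_a) = 2×111/(117.2×0.7015) = 2.700 ft.

2.70 ft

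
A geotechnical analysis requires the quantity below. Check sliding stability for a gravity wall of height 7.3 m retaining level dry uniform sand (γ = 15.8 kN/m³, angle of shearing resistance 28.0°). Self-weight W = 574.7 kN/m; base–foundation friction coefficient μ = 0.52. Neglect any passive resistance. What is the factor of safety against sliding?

1.97

K_a = tan²(45° − 28.0°/2) = 0.3610.
P_a = ½K_aγH² = 0.5×0.3610×15.8×7.3² = 152.0 kN/m, acting at H/3 = 2.433 m above the base.
FS_sliding = μW / P_a = 0.52×574.7 / 152.0 = 1.966.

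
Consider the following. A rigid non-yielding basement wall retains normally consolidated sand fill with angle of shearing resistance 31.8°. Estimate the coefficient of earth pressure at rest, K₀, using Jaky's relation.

0.473

K₀ = 1 − sin φ' = 1 − sin 31.8° = 0.4730.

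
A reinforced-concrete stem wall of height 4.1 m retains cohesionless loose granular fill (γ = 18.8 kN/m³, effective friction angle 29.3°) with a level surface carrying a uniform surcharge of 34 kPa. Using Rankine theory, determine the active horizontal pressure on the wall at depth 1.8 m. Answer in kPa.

K_a = (1 − sin φ)/(1 + sin φ) = 0.3428.
σ_v = γz + q = 18.8 × 1.8 + 34 = 67.84 kPa.
σ_h = K_a σ_v = 0.3428 × 67.84 = 23.26 kPa.

23.3 kPa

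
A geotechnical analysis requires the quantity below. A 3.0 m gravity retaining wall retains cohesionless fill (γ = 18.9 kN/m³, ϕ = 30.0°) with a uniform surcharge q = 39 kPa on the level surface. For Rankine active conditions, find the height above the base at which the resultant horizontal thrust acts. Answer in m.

1.29 m

K_a = 0.3333.
Triangular part P₁ = ½K_aγH² = 28.35 at H/3 = 1.000 m; rectangular part P₂ = K_a q H = 39.00 at H/2 = 1.500 m.
ȳ = (P₁·1.000 + P₂·1.500)/(P₁+P₂) = 1.290 m.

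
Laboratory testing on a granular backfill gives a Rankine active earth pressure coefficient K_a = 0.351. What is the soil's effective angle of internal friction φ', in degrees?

28.7°

K_a = tan²(45° − φ/2) ⇒ 45° − φ/2 = arctan(√0.351) = 30.64°.
φ = 2(45° − 30.64°) = 28.71°.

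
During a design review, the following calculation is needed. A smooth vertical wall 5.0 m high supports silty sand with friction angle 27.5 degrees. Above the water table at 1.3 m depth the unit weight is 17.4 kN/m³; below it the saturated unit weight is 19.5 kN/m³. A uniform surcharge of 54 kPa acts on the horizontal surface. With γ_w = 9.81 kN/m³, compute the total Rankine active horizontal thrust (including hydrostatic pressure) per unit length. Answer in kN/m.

K_a = tan²(45° − φ/2) = 0.3682.
γ' = 19.5 − 9.81 = 9.690 kN/m³. h₂ = H − d_w = 3.7 m.
σ'_h: at surface K_a·q = 19.88; at WT K_a(q+γd_w) = 28.21; at base K_a(q+γd_w+γ'h₂) = 41.42 kPa.
P₁ = ½(19.88+28.21)×1.3 = 31.26; P₂ = ½(28.21+41.42)×3.7 = 128.8; P_w = ½γ_w h₂² = 67.15.
Total = 31.26+128.8+67.15 = 227.2 kN/m.

227 kN/m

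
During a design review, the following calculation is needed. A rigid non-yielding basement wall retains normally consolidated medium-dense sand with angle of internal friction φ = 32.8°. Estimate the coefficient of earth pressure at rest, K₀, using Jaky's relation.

0.458

K₀ = 1 − sin φ' = 1 − sin 32.8° = 0.4583.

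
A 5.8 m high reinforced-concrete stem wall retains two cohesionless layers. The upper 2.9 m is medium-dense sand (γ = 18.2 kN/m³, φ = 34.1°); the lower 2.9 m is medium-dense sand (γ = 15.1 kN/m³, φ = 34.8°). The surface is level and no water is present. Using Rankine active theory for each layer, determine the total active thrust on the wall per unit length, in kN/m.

80.7 kN/m

K_a1 = tan²(45°−34.1°/2) = 0.2815; K_a2 = tan²(45°−34.8°/2) = 0.2733.
Layer 1: σ at base = K_a1 γ₁ h₁ = 14.86 kPa; P₁ = ½×14.86×2.9 = 21.55.
Layer 2: σ_v at top = γ₁h₁ = 52.78; σ_h top = K_a2×52.78 = 14.43; σ_h base = K_a2×(52.78+15.1×2.9) = 26.39.
P₂ = ½(14.43+26.39)×2.9 = 59.19. Total P_a = 21.55+59.19 = 80.73 kN/m.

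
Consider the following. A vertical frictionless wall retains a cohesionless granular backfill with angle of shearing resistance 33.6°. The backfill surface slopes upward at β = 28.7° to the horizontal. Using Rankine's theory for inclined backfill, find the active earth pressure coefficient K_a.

0.458

K_a = cos β · (cos β − √(cos²β − cos²φ)) / (cos β + √(cos²β − cos²φ)).
cos β = 0.8771, cos φ = 0.8329, √(cos²β − cos²φ) = 0.2750.
K_a = 0.8771 × (0.8771 − 0.2750)/(0.8771 + 0.2750) = 0.4584.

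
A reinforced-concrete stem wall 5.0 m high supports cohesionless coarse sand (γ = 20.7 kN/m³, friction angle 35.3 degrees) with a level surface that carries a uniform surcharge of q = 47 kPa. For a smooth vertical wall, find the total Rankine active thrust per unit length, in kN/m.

132 kN/m

K_a = tan²(45° − φ/2) = 0.2675.
Soil triangle: ½ K_a γ H² = 0.5×0.2675×20.7×5.0² = 69.23 kN/m.
Surcharge rectangle: K_a q H = 0.2675×47×5.0 = 62.87 kN/m.
Total = 69.23 + 62.87 = 132.1 kN/m.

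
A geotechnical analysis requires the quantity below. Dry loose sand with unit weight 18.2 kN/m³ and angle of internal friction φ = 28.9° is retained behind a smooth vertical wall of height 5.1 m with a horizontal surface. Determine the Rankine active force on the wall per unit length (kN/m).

K_a = tan²(45° − φ/2) = 0.3484.
P_a = ½ K_a γ H² = 0.5 × 0.3484 × 18.2 × 5.1² = 82.45 kN/m.

82.5 kN/m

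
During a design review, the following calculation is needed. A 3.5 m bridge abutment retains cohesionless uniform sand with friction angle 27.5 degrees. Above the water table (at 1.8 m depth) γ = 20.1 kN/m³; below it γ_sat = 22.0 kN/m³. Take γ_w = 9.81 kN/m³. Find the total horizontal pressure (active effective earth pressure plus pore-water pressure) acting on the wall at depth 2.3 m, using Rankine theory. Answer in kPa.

20.5 kPa

K_a = (1 − sin φ)/(1 + sin φ) = 0.3682.
γ' = 22.0 − 9.81 = 12.19 kN/m³.
Effective vertical stress at 2.3 m: σ'_v = 20.1×1.8 + 12.19×0.500 = 42.28 kPa.
σ'_h = K_a σ'_v = 0.3682 × 42.28 = 15.57 kPa; u = γ_w × 0.500 = 4.905 kPa.
Total σ_h = 15.57 + 4.905 = 20.47 kPa.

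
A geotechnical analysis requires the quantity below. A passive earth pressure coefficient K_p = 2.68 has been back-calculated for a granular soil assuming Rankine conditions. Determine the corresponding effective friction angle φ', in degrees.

K_p = (1+sin φ)/(1−sin φ) ⇒ sin φ = (K_p − 1)/(K_p + 1) = 0.4565.
φ = arcsin(0.4565) = 27.16°.

27.2°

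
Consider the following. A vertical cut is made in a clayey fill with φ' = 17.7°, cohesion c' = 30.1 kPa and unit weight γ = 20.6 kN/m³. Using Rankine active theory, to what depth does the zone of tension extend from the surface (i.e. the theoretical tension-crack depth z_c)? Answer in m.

4.00 m

K_a = tan²(45° − 17.7°/2) = 0.5337; √K_a = 0.7306.
The active pressure is zero where K_a γ z = 2c√K_a, so z_c = 2c/(γ√K_a) = 2×30.1/(20.6×0.7306) = 4.000 m.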